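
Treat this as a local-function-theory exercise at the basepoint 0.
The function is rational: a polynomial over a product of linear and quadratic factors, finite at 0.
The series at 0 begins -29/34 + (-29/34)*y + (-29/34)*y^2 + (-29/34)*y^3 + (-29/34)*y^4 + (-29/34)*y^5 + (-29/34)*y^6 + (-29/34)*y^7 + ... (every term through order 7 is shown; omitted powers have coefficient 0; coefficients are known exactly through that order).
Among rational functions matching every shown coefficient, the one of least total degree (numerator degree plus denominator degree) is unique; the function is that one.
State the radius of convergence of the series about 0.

The radius of convergence is 1.

No rational of total degree below 1 reproduces all 8 coefficients; solving the [0/1] Pade equations on them gives f(y) = 29/(34*(y - 1)), whose expansion matches every shown term.
Denominator factor (y - 1): pole of order 1 at 1, modulus 1.
The radius of convergence is the smallest modulus among the singular points: 1.


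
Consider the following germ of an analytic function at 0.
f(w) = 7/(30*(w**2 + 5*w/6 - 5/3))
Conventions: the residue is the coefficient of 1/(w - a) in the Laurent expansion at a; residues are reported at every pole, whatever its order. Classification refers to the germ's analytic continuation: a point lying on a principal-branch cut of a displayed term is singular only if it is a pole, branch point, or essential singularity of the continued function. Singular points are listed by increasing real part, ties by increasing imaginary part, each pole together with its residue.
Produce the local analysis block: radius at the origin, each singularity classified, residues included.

Denominator factor (w**2 + 5*w/6 - 5/3): discriminant 265/36, real irrational roots -5/12 + (1/12)*sqrt(265) and -5/12 - (1/12)*sqrt(265); poles of order 1, moduli -5/12 + (1/12)*sqrt(265) and 5/12 + (1/12)*sqrt(265).
The radius of convergence is the smallest modulus among the singular points: -5/12 + (1/12)*sqrt(265).
The factor w**2 + 5*w/6 - 5/3 splits as (w - a)(w - a') with a = -5/12 - (1/12)*sqrt(265), a' = -5/12 + (1/12)*sqrt(265). At the order-1 pole a set g(w) = (w - a)*f(w) = [7/30] / (w - a').
Simple pole: residue = g(a) at a = -5/12 - (1/12)*sqrt(265), which is -(7/1325)*sqrt(265).
The factor w**2 + 5*w/6 - 5/3 splits as (w - a)(w - a') with a = -5/12 + (1/12)*sqrt(265), a' = -5/12 - (1/12)*sqrt(265). At the order-1 pole a set g(w) = (w - a)*f(w) = [7/30] / (w - a').
Simple pole: residue = g(a) at a = -5/12 + (1/12)*sqrt(265), which is (7/1325)*sqrt(265).
List the singular points by increasing real part (a conjugate pair: the negative imaginary part first).

Radius of convergence at 0: -5/12 + (1/12)*sqrt(265).
At -5/12 - (1/12)*sqrt(265): a pole of order 1; residue -(7/1325)*sqrt(265).
At -5/12 + (1/12)*sqrt(265): a pole of order 1; residue (7/1325)*sqrt(265).


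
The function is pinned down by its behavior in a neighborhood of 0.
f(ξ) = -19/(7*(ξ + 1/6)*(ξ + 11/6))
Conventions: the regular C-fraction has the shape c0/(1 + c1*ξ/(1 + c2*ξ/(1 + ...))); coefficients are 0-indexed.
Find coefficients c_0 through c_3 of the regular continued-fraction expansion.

The regular C-fraction coefficients are [-684/77, 72/11, -1/2, 1/2].

Taylor coefficients (expand at 0): a_0 = -684/77, a_1 = 49248/847, a_2 = -467856/1331, a_3 = 216297216/102487.
c0 = a_0 = -684/77. Peel one level at a time: if S = 1 + c*ξ/S' with S'(0) = 1, then c is the ξ-coefficient of S and S' = c*ξ/(S - 1).
S_1 = c0/f = 1 + (72/11)*ξ + (36/11)*ξ^2 + ...; c1 = 72/11.
S_2 = c1*ξ/(S_1 - 1) = 1 + (-1/2)*ξ + (1/4)*ξ^2 + ...; c2 = -1/2.
S_3 = c2*ξ/(S_2 - 1) = 1 + (1/2)*ξ + ...; c3 = 1/2.


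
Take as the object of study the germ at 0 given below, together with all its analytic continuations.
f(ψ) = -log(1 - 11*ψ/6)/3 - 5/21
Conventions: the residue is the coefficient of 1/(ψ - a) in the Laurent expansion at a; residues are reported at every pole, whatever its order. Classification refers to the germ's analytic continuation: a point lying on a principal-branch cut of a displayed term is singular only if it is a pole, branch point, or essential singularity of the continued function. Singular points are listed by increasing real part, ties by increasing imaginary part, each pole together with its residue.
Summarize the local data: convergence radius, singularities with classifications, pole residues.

Radius of convergence at 0: 6/11.
At 6/11: a logarithmic branch point.

Branch term (-1/3)*log(1 - ψ/(6/11)): its argument vanishes at ψ = 6/11, a logarithmic branch point, modulus 6/11.
The radius of convergence is the smallest modulus among the singular points: 6/11.


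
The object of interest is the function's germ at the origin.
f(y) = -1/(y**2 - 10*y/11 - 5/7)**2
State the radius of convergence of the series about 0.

Denominator factor (y**2 - 10*y/11 - 5/7)^2: discriminant 3120/847, real irrational roots 5/11 + (2/77)*sqrt(1365) and 5/11 - (2/77)*sqrt(1365); poles of order 2, moduli 5/11 + (2/77)*sqrt(1365) and -5/11 + (2/77)*sqrt(1365).
The radius of convergence is the smallest modulus among the singular points: -5/11 + (2/77)*sqrt(1365).

The radius of convergence is -5/11 + (2/77)*sqrt(1365).


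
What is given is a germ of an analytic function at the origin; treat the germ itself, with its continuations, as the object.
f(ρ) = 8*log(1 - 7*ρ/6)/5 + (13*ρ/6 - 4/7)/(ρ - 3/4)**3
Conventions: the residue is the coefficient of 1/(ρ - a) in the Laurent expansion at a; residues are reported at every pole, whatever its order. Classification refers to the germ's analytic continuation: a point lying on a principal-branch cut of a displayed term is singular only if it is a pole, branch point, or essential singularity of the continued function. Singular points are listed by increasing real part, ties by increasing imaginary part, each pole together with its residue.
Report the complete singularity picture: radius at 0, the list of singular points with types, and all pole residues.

Denominator factor (ρ - 3/4)^3: pole of order 3 at 3/4, modulus 3/4.
Branch term (8/5)*log(1 - ρ/(6/7)): its argument vanishes at ρ = 6/7, a logarithmic branch point, modulus 6/7.
The radius of convergence is the smallest modulus among the singular points: 3/4.
The branch term is analytic at 3/4 and contributes nothing to the residue; only the rational part matters.
At the order-3 pole 3/4 set g(ρ) = (ρ - (3/4))^3*(rational part) = 13*ρ/6 - 4/7.
Order-3 pole: residue = g''(a)/2; g''(3/4) = 0, so the residue is 0.
List the singular points by increasing real part (a conjugate pair: the negative imaginary part first).

Radius of convergence at 0: 3/4.
At 3/4: a pole of order 3; residue 0.
At 6/7: a logarithmic branch point.


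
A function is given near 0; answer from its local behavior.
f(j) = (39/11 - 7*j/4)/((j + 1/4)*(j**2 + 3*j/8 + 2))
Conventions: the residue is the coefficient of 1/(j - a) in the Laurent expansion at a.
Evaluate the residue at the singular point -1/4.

At the order-1 pole -1/4 set g(j) = (j - (-1/4))*f(j) = (39/11 - 7*j/4)/(j**2 + 3*j/8 + 2).
Simple pole: residue = g(a) at a = -1/4, which is 1402/693.

The residue is 1402/693.


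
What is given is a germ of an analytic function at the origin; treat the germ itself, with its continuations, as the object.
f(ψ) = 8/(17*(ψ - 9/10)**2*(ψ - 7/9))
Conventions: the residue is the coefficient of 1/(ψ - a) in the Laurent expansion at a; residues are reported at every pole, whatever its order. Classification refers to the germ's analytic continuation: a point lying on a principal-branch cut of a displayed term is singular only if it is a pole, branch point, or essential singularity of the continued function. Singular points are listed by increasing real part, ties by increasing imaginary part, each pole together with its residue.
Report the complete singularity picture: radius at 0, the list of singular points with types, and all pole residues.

Denominator factor (ψ - 9/10)^2: pole of order 2 at 9/10, modulus 9/10.
Denominator factor (ψ - 7/9): pole of order 1 at 7/9, modulus 7/9.
The radius of convergence is the smallest modulus among the singular points: 7/9.
At the order-1 pole 7/9 set g(ψ) = (ψ - (7/9))*f(ψ) = 8/(17*(ψ - 9/10)**2).
Simple pole: residue = g(a) at a = 7/9, which is 64800/2057.
At the order-2 pole 9/10 set g(ψ) = (ψ - (9/10))^2*f(ψ) = 8/(17*(ψ - 7/9)).
Order-2 pole: residue = g'(a); g'(9/10) = -64800/2057, so the residue is -64800/2057.
List the singular points by increasing real part (a conjugate pair: the negative imaginary part first).

Radius of convergence at 0: 7/9.
At 7/9: a pole of order 1; residue 64800/2057.
At 9/10: a pole of order 2; residue -64800/2057.


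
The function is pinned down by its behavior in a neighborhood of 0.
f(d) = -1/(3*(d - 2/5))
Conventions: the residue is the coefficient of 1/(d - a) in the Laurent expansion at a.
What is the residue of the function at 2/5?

At the order-1 pole 2/5 set g(d) = (d - (2/5))*f(d) = -1/3.
Simple pole: residue = g(a) at a = 2/5, which is -1/3.

The residue is -1/3.


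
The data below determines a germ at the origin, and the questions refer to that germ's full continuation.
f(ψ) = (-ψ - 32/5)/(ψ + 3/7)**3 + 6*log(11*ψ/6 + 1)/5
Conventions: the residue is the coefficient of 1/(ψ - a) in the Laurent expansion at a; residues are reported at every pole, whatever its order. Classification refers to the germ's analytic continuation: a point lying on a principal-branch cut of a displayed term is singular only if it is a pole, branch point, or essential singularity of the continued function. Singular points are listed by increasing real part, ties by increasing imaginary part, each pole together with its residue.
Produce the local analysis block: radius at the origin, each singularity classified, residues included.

Denominator factor (ψ + 3/7)^3: pole of order 3 at -3/7, modulus 3/7.
Branch term (6/5)*log(1 - ψ/(-6/11)): its argument vanishes at ψ = -6/11, a logarithmic branch point, modulus 6/11.
The radius of convergence is the smallest modulus among the singular points: 3/7.
The branch term is analytic at -3/7 and contributes nothing to the residue; only the rational part matters.
At the order-3 pole -3/7 set g(ψ) = (ψ - (-3/7))^3*(rational part) = -ψ - 32/5.
Order-3 pole: residue = g''(a)/2; g''(-3/7) = 0, so the residue is 0.
List the singular points by increasing real part (a conjugate pair: the negative imaginary part first).

Radius of convergence at 0: 3/7.
At -6/11: a logarithmic branch point.
At -3/7: a pole of order 3; residue 0.


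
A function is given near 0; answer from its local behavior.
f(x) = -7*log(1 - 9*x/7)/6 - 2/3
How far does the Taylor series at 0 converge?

The radius of convergence is 7/9.

Branch term (-7/6)*log(1 - x/(7/9)): its argument vanishes at x = 7/9, a logarithmic branch point, modulus 7/9.
The radius of convergence is the smallest modulus among the singular points: 7/9.


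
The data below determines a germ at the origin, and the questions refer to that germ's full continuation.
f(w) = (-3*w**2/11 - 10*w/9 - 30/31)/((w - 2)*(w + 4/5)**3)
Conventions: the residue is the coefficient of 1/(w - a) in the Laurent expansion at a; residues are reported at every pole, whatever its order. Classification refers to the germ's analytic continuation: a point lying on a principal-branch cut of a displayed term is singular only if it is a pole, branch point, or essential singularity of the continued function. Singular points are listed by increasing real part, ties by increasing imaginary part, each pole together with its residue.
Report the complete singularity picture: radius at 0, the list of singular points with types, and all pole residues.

Radius of convergence at 0: 4/5.
At -4/5: a pole of order 3; residue 821125/4210668.
At 2: a pole of order 1; residue -821125/4210668.

Denominator factor (w - 2): pole of order 1 at 2, modulus 2.
Denominator factor (w + 4/5)^3: pole of order 3 at -4/5, modulus 4/5.
The radius of convergence is the smallest modulus among the singular points: 4/5.
At the order-3 pole -4/5 set g(w) = (w - (-4/5))^3*f(w) = (-3*w**2/11 - 10*w/9 - 30/31)/(w - 2).
Order-3 pole: residue = g''(a)/2; g''(-4/5) = 821125/2105334, so the residue is 821125/4210668.
At the order-1 pole 2 set g(w) = (w - (2))*f(w) = (-3*w**2/11 - 10*w/9 - 30/31)/(w + 4/5)**3.
Simple pole: residue = g(a) at a = 2, which is -821125/4210668.
List the singular points by increasing real part (a conjugate pair: the negative imaginary part first).


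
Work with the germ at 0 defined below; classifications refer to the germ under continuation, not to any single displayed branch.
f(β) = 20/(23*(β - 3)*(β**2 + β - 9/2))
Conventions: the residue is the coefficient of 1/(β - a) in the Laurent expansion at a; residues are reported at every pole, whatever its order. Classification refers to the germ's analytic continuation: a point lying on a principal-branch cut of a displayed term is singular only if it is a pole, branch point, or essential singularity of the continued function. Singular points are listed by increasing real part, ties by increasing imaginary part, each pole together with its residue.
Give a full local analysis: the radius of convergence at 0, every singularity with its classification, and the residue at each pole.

Radius of convergence at 0: -1/2 + (1/2)*sqrt(19).
At -1/2 - (1/2)*sqrt(19): a pole of order 1; residue -4/69 + (28/1311)*sqrt(19).
At -1/2 + (1/2)*sqrt(19): a pole of order 1; residue -4/69 - (28/1311)*sqrt(19).
At 3: a pole of order 1; residue 8/69.

Denominator factor (β - 3): pole of order 1 at 3, modulus 3.
Denominator factor (β**2 + β - 9/2): discriminant 19, real irrational roots -1/2 + (1/2)*sqrt(19) and -1/2 - (1/2)*sqrt(19); poles of order 1, moduli -1/2 + (1/2)*sqrt(19) and 1/2 + (1/2)*sqrt(19).
The radius of convergence is the smallest modulus among the singular points: -1/2 + (1/2)*sqrt(19).
The factor β**2 + β - 9/2 splits as (β - a)(β - a') with a = -1/2 - (1/2)*sqrt(19), a' = -1/2 + (1/2)*sqrt(19). At the order-1 pole a set g(β) = (β - a)*f(β) = [20/(23*(β - 3))] / (β - a').
Simple pole: residue = g(a) at a = -1/2 - (1/2)*sqrt(19), which is -4/69 + (28/1311)*sqrt(19).
The factor β**2 + β - 9/2 splits as (β - a)(β - a') with a = -1/2 + (1/2)*sqrt(19), a' = -1/2 - (1/2)*sqrt(19). At the order-1 pole a set g(β) = (β - a)*f(β) = [20/(23*(β - 3))] / (β - a').
Simple pole: residue = g(a) at a = -1/2 + (1/2)*sqrt(19), which is -4/69 - (28/1311)*sqrt(19).
At the order-1 pole 3 set g(β) = (β - (3))*f(β) = 20/(23*(β**2 + β - 9/2)).
Simple pole: residue = g(a) at a = 3, which is 8/69.
List the singular points by increasing real part (a conjugate pair: the negative imaginary part first).


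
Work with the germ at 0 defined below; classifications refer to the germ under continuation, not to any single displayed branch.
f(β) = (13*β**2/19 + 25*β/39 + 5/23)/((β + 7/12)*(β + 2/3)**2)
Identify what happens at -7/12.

The point is a pole of order 1.

The denominator factor β + 7/12 vanishes at -7/12 and appears to the power 1; the numerator there equals 20801/272688, nonzero, and no other factor vanishes.
Hence a pole whose order is the multiplicity, 1.


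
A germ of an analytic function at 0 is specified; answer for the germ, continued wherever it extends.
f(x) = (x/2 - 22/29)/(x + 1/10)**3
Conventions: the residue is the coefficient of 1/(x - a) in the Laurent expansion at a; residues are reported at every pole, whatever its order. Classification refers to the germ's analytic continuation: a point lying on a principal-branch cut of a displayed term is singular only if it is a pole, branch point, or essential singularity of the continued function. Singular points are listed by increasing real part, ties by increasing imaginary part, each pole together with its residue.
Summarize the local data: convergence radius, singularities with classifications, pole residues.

Radius of convergence at 0: 1/10.
At -1/10: a pole of order 3; residue 0.

Denominator factor (x + 1/10)^3: pole of order 3 at -1/10, modulus 1/10.
The radius of convergence is the smallest modulus among the singular points: 1/10.
At the order-3 pole -1/10 set g(x) = (x - (-1/10))^3*f(x) = x/2 - 22/29.
Order-3 pole: residue = g''(a)/2; g''(-1/10) = 0, so the residue is 0.


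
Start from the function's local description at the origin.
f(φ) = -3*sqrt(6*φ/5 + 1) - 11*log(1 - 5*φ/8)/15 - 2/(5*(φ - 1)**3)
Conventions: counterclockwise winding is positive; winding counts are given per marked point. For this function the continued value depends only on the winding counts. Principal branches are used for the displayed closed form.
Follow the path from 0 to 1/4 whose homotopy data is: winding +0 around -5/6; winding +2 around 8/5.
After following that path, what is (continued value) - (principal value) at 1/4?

Continued minus principal equals -(44/15)*pi*i.

The rational part is single-valued and drops out of the difference; each branch term changes only by its own monodromy.
(-3)*sqrt(1 - φ/(-5/6)): winding +0 is even, the square root returns to the same sheet, contribution 0.
(-11/15)*log(1 - φ/(8/5)): each positive loop around 8/5 adds 2*pi*i to the log, so winding +2 contributes (-11/15)*(2)*2*pi*i = -(44/15)*pi*i.
Summing the contributions at φ = 1/4 gives -(44/15)*pi*i.


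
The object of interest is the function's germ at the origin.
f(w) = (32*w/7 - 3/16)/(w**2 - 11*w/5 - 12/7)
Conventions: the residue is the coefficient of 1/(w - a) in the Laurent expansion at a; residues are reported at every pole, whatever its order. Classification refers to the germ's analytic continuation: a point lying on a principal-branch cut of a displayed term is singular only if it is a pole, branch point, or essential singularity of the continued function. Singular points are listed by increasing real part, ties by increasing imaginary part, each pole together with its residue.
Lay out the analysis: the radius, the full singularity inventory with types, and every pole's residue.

Radius of convergence at 0: -11/10 + (1/70)*sqrt(14329).
At 11/10 - (1/70)*sqrt(14329): a pole of order 1; residue 16/7 - (2711/229264)*sqrt(14329).
At 11/10 + (1/70)*sqrt(14329): a pole of order 1; residue 16/7 + (2711/229264)*sqrt(14329).

Denominator factor (w**2 - 11*w/5 - 12/7): discriminant 2047/175, real irrational roots 11/10 + (1/70)*sqrt(14329) and 11/10 - (1/70)*sqrt(14329); poles of order 1, moduli 11/10 + (1/70)*sqrt(14329) and -11/10 + (1/70)*sqrt(14329).
The radius of convergence is the smallest modulus among the singular points: -11/10 + (1/70)*sqrt(14329).
The factor w**2 - 11*w/5 - 12/7 splits as (w - a)(w - a') with a = 11/10 - (1/70)*sqrt(14329), a' = 11/10 + (1/70)*sqrt(14329). At the order-1 pole a set g(w) = (w - a)*f(w) = [32*w/7 - 3/16] / (w - a').
Simple pole: residue = g(a) at a = 11/10 - (1/70)*sqrt(14329), which is 16/7 - (2711/229264)*sqrt(14329).
The factor w**2 - 11*w/5 - 12/7 splits as (w - a)(w - a') with a = 11/10 + (1/70)*sqrt(14329), a' = 11/10 - (1/70)*sqrt(14329). At the order-1 pole a set g(w) = (w - a)*f(w) = [32*w/7 - 3/16] / (w - a').
Simple pole: residue = g(a) at a = 11/10 + (1/70)*sqrt(14329), which is 16/7 + (2711/229264)*sqrt(14329).
List the singular points by increasing real part (a conjugate pair: the negative imaginary part first).


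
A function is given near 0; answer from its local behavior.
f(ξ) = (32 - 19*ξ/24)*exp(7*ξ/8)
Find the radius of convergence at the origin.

The radius of convergence is infinite.

The factor exp(7*ξ/8) is entire and contributes no finite singular point.
The polynomial part has no poles.
No finite singular points: the Taylor series at 0 converges everywhere.


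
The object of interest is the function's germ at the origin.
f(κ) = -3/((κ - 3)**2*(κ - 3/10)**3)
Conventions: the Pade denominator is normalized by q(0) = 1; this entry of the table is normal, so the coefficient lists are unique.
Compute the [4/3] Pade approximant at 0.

The Pade approximant has numerator coefficients [1000/81, 74991928000/9136585917, 37007380000/9136585917, 139004800000/82229273253, 128030000000/246687819759]; denominator coefficients [1, -376059960/37599119, 65991593/1978901, -12542727214/338392071].

Taylor coefficients needed (expand at 0): a_0 = 1000/81, a_1 = 32000/243, a_2 = 221000/243, a_3 = 11294000/2187, a_4 = 171925000/6561, a_5 = 270284000/2187, a_6 = 10897729000/19683, a_7 = 140984606000/59049.
Write the denominator as Q(κ) = 1 + q1*κ + q2*κ^2 + q3*κ^3. Requiring Q*f - P = O(κ^8) with deg P <= 4 kills the coefficients of κ^5..κ^7 in Q*f:
  κ^5: a_5 + q1*a_4 + q2*a_3 + q3*a_2 = 0, i.e. 270284000/2187 + (171925000/6561)*q1 + (11294000/2187)*q2 + (221000/243)*q3 = 0.
  κ^6: a_6 + q1*a_5 + q2*a_4 + q3*a_3 = 0, i.e. 10897729000/19683 + (270284000/2187)*q1 + (171925000/6561)*q2 + (11294000/2187)*q3 = 0.
  κ^7: a_7 + q1*a_6 + q2*a_5 + q3*a_4 = 0, i.e. 140984606000/59049 + (10897729000/19683)*q1 + (270284000/2187)*q2 + (171925000/6561)*q3 = 0.
Solving this linear system: q1 = -376059960/37599119, q2 = 65991593/1978901, q3 = -12542727214/338392071.
The numerator is Q*f truncated at degree 4: P0 = a_0 = 1000/81; P1 = a_1 + q1*a_0 = 74991928000/9136585917; P2 = a_2 + q1*a_1 + q2*a_0 = 37007380000/9136585917; P3 = a_3 + q1*a_2 + q2*a_1 + q3*a_0 = 139004800000/82229273253; P4 = a_4 + q1*a_3 + q2*a_2 + q3*a_1 = 128030000000/246687819759.


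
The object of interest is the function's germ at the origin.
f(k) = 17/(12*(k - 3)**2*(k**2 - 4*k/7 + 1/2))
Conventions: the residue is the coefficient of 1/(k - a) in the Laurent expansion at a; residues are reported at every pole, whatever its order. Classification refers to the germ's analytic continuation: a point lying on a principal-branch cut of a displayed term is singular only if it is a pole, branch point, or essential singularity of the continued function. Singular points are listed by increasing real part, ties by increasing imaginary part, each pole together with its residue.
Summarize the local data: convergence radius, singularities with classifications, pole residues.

Radius of convergence at 0: (1/2)*sqrt(2).
At (2/7) - ((1/14)*sqrt(82))*i: a pole of order 1; residue (2261/35643) + ((27013/1948484)*sqrt(82))*i.
At (2/7) + ((1/14)*sqrt(82))*i: a pole of order 1; residue (2261/35643) - ((27013/1948484)*sqrt(82))*i.
At 3: a pole of order 2; residue -4522/35643.

Denominator factor (k - 3)^2: pole of order 2 at 3, modulus 3.
Denominator factor (k**2 - 4*k/7 + 1/2): discriminant -82/49, complex-conjugate roots (2/7) + ((1/14)*sqrt(82))*i and (2/7) - ((1/14)*sqrt(82))*i; poles of order 1, moduli (1/2)*sqrt(2) and (1/2)*sqrt(2).
The radius of convergence is the smallest modulus among the singular points: (1/2)*sqrt(2).
The factor k**2 - 4*k/7 + 1/2 splits as (k - a)(k - a') with a = (2/7) - ((1/14)*sqrt(82))*i, a' = (2/7) + ((1/14)*sqrt(82))*i. At the order-1 pole a set g(k) = (k - a)*f(k) = [17/(12*(k - 3)**2)] / (k - a').
Simple pole: residue = g(a) at a = (2/7) - ((1/14)*sqrt(82))*i, which is (2261/35643) + ((27013/1948484)*sqrt(82))*i.
The factor k**2 - 4*k/7 + 1/2 splits as (k - a)(k - a') with a = (2/7) + ((1/14)*sqrt(82))*i, a' = (2/7) - ((1/14)*sqrt(82))*i. At the order-1 pole a set g(k) = (k - a)*f(k) = [17/(12*(k - 3)**2)] / (k - a').
Simple pole: residue = g(a) at a = (2/7) + ((1/14)*sqrt(82))*i, which is (2261/35643) - ((27013/1948484)*sqrt(82))*i.
At the order-2 pole 3 set g(k) = (k - (3))^2*f(k) = 17/(12*(k**2 - 4*k/7 + 1/2)).
Order-2 pole: residue = g'(a); g'(3) = -4522/35643, so the residue is -4522/35643.
List the singular points by increasing real part (a conjugate pair: the negative imaginary part first).


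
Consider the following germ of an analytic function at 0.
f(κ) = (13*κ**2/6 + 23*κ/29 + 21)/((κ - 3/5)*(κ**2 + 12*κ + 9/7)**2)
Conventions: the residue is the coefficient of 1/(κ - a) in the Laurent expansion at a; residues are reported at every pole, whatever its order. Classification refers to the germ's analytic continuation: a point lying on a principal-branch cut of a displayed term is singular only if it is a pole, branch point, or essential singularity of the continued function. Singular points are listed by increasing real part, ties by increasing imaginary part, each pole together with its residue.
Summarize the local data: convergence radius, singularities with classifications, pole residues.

Radius of convergence at 0: 6 - (9/7)*sqrt(21).
At -6 - (9/7)*sqrt(21): a pole of order 2; residue -13177325/92657088 + (617505175/22515672384)*sqrt(21).
At -6 + (9/7)*sqrt(21): a pole of order 2; residue -13177325/92657088 - (617505175/22515672384)*sqrt(21).
At 3/5: a pole of order 1; residue 13177325/46328544.


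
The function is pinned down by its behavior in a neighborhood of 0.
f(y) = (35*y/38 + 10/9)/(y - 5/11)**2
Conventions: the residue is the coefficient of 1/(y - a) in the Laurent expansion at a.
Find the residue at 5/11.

At the order-2 pole 5/11 set g(y) = (y - (5/11))^2*f(y) = 35*y/38 + 10/9.
Order-2 pole: residue = g'(a); g'(5/11) = 35/38, so the residue is 35/38.

The residue is 35/38.


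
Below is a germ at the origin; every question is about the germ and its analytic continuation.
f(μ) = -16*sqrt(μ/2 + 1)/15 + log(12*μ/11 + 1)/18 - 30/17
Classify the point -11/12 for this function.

The term (1/18)*log(1 - μ/(-11/12)) has argument 1 - -11/12/(-11/12) = 0 at -11/12: a logarithmic (infinitely-sheeted) branch point; the remaining terms are analytic or single-valued there.

The point is a logarithmic branch point.


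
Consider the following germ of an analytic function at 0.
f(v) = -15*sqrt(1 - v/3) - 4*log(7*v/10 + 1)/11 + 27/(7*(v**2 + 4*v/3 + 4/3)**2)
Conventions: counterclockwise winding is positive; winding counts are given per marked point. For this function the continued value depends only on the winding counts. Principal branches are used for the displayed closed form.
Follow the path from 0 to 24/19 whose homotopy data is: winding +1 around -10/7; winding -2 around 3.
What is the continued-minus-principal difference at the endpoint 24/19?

Continued minus principal equals -(8/11)*pi*i.

The rational part is single-valued and drops out of the difference; each branch term changes only by its own monodromy.
(-15)*sqrt(1 - v/(3)): winding -2 is even, the square root returns to the same sheet, contribution 0.
(-4/11)*log(1 - v/(-10/7)): each positive loop around -10/7 adds 2*pi*i to the log, so winding +1 contributes (-4/11)*(1)*2*pi*i = -(8/11)*pi*i.
Summing the contributions at v = 24/19 gives -(8/11)*pi*i.


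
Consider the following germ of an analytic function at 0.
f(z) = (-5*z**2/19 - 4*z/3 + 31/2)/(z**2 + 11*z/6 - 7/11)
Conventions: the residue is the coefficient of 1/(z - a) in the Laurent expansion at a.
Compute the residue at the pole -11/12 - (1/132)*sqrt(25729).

The residue is -97/228 - (242461/5866212)*sqrt(25729).

The factor z**2 + 11*z/6 - 7/11 splits as (z - a)(z - a') with a = -11/12 - (1/132)*sqrt(25729), a' = -11/12 + (1/132)*sqrt(25729). At the order-1 pole a set g(z) = (z - a)*f(z) = [-5*z**2/19 - 4*z/3 + 31/2] / (z - a').
Simple pole: residue = g(a) at a = -11/12 - (1/132)*sqrt(25729), which is -97/228 - (242461/5866212)*sqrt(25729).


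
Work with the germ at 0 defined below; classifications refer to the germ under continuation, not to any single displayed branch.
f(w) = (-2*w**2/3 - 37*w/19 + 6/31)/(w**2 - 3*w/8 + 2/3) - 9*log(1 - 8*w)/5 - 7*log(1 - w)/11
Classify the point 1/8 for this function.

The term (-9/5)*log(1 - w/(1/8)) has argument 1 - 1/8/(1/8) = 0 at 1/8: a logarithmic (infinitely-sheeted) branch point; the remaining terms are analytic or single-valued there.

The point is a logarithmic branch point.


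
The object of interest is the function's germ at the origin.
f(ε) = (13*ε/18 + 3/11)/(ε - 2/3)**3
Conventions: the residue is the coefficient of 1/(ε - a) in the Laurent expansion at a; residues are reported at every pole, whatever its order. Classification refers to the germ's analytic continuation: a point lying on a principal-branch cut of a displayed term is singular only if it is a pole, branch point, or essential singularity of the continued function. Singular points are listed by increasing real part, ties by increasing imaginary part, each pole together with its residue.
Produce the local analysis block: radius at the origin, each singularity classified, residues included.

Denominator factor (ε - 2/3)^3: pole of order 3 at 2/3, modulus 2/3.
The radius of convergence is the smallest modulus among the singular points: 2/3.
At the order-3 pole 2/3 set g(ε) = (ε - (2/3))^3*f(ε) = 13*ε/18 + 3/11.
Order-3 pole: residue = g''(a)/2; g''(2/3) = 0, so the residue is 0.

Radius of convergence at 0: 2/3.
At 2/3: a pole of order 3; residue 0.


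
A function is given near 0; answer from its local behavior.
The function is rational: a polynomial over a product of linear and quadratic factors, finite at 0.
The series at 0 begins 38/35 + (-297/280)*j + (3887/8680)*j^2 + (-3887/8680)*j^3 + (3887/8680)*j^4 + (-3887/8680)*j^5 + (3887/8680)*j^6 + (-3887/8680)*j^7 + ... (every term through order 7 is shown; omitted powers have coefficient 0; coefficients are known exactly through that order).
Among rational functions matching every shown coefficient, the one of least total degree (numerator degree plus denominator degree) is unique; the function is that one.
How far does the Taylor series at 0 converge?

No rational of total degree below 3 reproduces all 8 coefficients; solving the [2/1] Pade equations on them gives f(j) = (-19*j**2/31 + j/40 + 38/35)/(j + 1), whose expansion matches every shown term.
Denominator factor (j + 1): pole of order 1 at -1, modulus 1.
The radius of convergence is the smallest modulus among the singular points: 1.

The radius of convergence is 1.


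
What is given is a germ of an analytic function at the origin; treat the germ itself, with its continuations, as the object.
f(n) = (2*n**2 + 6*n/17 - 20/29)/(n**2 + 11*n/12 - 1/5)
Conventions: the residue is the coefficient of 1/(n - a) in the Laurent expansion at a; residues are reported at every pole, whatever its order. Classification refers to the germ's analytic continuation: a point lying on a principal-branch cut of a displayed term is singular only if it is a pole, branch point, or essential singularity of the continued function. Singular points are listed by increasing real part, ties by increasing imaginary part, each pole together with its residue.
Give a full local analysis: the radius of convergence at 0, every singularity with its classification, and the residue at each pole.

Radius of convergence at 0: -11/24 + (1/120)*sqrt(5905).
At -11/24 - (1/120)*sqrt(5905): a pole of order 1; residue -151/204 - (138029/34933980)*sqrt(5905).
At -11/24 + (1/120)*sqrt(5905): a pole of order 1; residue -151/204 + (138029/34933980)*sqrt(5905).

Denominator factor (n**2 + 11*n/12 - 1/5): discriminant 1181/720, real irrational roots -11/24 + (1/120)*sqrt(5905) and -11/24 - (1/120)*sqrt(5905); poles of order 1, moduli -11/24 + (1/120)*sqrt(5905) and 11/24 + (1/120)*sqrt(5905).
The radius of convergence is the smallest modulus among the singular points: -11/24 + (1/120)*sqrt(5905).
The factor n**2 + 11*n/12 - 1/5 splits as (n - a)(n - a') with a = -11/24 - (1/120)*sqrt(5905), a' = -11/24 + (1/120)*sqrt(5905). At the order-1 pole a set g(n) = (n - a)*f(n) = [2*n**2 + 6*n/17 - 20/29] / (n - a').
Simple pole: residue = g(a) at a = -11/24 - (1/120)*sqrt(5905), which is -151/204 - (138029/34933980)*sqrt(5905).
The factor n**2 + 11*n/12 - 1/5 splits as (n - a)(n - a') with a = -11/24 + (1/120)*sqrt(5905), a' = -11/24 - (1/120)*sqrt(5905). At the order-1 pole a set g(n) = (n - a)*f(n) = [2*n**2 + 6*n/17 - 20/29] / (n - a').
Simple pole: residue = g(a) at a = -11/24 + (1/120)*sqrt(5905), which is -151/204 + (138029/34933980)*sqrt(5905).
List the singular points by increasing real part (a conjugate pair: the negative imaginary part first).


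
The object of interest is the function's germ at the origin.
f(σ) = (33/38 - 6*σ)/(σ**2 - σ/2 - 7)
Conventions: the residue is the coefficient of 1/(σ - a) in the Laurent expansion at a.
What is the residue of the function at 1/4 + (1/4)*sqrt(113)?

The residue is -3 - (24/2147)*sqrt(113).

The factor σ**2 - σ/2 - 7 splits as (σ - a)(σ - a') with a = 1/4 + (1/4)*sqrt(113), a' = 1/4 - (1/4)*sqrt(113). At the order-1 pole a set g(σ) = (σ - a)*f(σ) = [33/38 - 6*σ] / (σ - a').
Simple pole: residue = g(a) at a = 1/4 + (1/4)*sqrt(113), which is -3 - (24/2147)*sqrt(113).


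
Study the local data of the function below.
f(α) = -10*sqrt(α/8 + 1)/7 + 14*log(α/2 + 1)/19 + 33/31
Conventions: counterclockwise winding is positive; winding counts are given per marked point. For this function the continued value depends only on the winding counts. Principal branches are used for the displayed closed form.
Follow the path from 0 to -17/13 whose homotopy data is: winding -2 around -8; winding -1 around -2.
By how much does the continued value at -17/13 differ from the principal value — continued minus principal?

The rational part is single-valued and drops out of the difference; each branch term changes only by its own monodromy.
(-10/7)*sqrt(1 - α/(-8)): winding -2 is even, the square root returns to the same sheet, contribution 0.
(14/19)*log(1 - α/(-2)): each positive loop around -2 adds 2*pi*i to the log, so winding -1 contributes (14/19)*(-1)*2*pi*i = -(28/19)*pi*i.
Summing the contributions at α = -17/13 gives -(28/19)*pi*i.

Continued minus principal equals -(28/19)*pi*i.


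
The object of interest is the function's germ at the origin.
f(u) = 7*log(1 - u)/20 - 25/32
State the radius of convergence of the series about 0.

Branch term (7/20)*log(1 - u/(1)): its argument vanishes at u = 1, a logarithmic branch point, modulus 1.
The radius of convergence is the smallest modulus among the singular points: 1.

The radius of convergence is 1.


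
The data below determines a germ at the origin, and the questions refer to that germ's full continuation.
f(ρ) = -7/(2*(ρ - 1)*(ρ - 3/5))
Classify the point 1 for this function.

The point is a pole of order 1.

The denominator factor ρ - 1 vanishes at 1 and appears to the power 1; the numerator there equals -7/2, nonzero, and no other factor vanishes.
Hence a pole whose order is the multiplicity, 1.


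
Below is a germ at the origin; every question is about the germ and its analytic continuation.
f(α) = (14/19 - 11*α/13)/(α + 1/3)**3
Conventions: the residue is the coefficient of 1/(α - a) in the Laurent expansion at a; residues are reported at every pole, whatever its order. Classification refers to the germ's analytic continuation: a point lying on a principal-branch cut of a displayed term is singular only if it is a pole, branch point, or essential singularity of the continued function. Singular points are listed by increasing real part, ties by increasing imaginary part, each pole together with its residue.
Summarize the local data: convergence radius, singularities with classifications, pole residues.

Denominator factor (α + 1/3)^3: pole of order 3 at -1/3, modulus 1/3.
The radius of convergence is the smallest modulus among the singular points: 1/3.
At the order-3 pole -1/3 set g(α) = (α - (-1/3))^3*f(α) = 14/19 - 11*α/13.
Order-3 pole: residue = g''(a)/2; g''(-1/3) = 0, so the residue is 0.

Radius of convergence at 0: 1/3.
At -1/3: a pole of order 3; residue 0.


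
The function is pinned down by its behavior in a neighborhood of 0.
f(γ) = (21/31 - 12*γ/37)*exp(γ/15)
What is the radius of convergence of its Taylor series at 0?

The factor exp(γ/15) is entire and contributes no finite singular point.
The polynomial part has no poles.
No finite singular points: the Taylor series at 0 converges everywhere.

The radius of convergence is infinite.


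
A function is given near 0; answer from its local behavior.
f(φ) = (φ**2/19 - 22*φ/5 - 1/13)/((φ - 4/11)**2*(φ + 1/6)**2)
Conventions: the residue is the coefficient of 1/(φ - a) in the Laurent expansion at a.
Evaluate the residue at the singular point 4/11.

The residue is 364605912/52950625.

At the order-2 pole 4/11 set g(φ) = (φ - (4/11))^2*f(φ) = (φ**2/19 - 22*φ/5 - 1/13)/(φ + 1/6)**2.
Order-2 pole: residue = g'(a); g'(4/11) = 364605912/52950625, so the residue is 364605912/52950625.


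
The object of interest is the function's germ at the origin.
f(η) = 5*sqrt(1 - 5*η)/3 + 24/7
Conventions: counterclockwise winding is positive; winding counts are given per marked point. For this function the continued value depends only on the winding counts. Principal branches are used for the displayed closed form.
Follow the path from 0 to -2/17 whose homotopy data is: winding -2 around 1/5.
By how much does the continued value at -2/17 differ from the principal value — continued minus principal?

Continued minus principal equals 0.

The rational part is single-valued and drops out of the difference; each branch term changes only by its own monodromy.
(5/3)*sqrt(1 - η/(1/5)): winding -2 is even, the square root returns to the same sheet, contribution 0.
Summing the contributions at η = -2/17 gives 0.


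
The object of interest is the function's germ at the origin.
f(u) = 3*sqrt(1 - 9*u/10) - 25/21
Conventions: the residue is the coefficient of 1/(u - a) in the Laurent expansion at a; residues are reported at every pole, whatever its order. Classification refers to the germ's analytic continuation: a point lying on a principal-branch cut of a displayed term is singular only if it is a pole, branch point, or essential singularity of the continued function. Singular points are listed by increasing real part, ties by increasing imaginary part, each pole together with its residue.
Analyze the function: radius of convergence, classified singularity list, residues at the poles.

Branch term (3)*sqrt(1 - u/(10/9)): its argument vanishes at u = 10/9, a square-root branch point, modulus 10/9.
The radius of convergence is the smallest modulus among the singular points: 10/9.

Radius of convergence at 0: 10/9.
At 10/9: an algebraic (square-root) branch point.


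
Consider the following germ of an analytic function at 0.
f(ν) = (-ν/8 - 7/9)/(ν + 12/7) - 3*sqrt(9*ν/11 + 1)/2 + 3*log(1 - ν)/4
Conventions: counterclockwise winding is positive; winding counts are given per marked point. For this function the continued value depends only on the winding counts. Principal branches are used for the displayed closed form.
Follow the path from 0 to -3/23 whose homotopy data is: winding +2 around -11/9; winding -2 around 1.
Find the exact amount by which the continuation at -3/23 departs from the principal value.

Continued minus principal equals -(3)*pi*i.

The rational part is single-valued and drops out of the difference; each branch term changes only by its own monodromy.
(-3/2)*sqrt(1 - ν/(-11/9)): winding +2 is even, the square root returns to the same sheet, contribution 0.
(3/4)*log(1 - ν/(1)): each positive loop around 1 adds 2*pi*i to the log, so winding -2 contributes (3/4)*(-2)*2*pi*i = -(3)*pi*i.
Summing the contributions at ν = -3/23 gives -(3)*pi*i.


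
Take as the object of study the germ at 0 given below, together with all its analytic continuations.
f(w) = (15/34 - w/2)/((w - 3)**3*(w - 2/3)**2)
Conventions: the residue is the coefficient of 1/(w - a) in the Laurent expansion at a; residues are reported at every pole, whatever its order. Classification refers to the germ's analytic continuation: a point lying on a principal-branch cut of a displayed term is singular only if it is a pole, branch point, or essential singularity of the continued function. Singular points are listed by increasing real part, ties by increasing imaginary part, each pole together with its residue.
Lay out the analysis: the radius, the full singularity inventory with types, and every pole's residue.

Radius of convergence at 0: 2/3.
At 2/3: a pole of order 2; residue 1161/40817.
At 3: a pole of order 3; residue -1161/40817.

Denominator factor (w - 2/3)^2: pole of order 2 at 2/3, modulus 2/3.
Denominator factor (w - 3)^3: pole of order 3 at 3, modulus 3.
The radius of convergence is the smallest modulus among the singular points: 2/3.
At the order-2 pole 2/3 set g(w) = (w - (2/3))^2*f(w) = (15/34 - w/2)/(w - 3)**3.
Order-2 pole: residue = g'(a); g'(2/3) = 1161/40817, so the residue is 1161/40817.
At the order-3 pole 3 set g(w) = (w - (3))^3*f(w) = (15/34 - w/2)/(w - 2/3)**2.
Order-3 pole: residue = g''(a)/2; g''(3) = -2322/40817, so the residue is -1161/40817.
List the singular points by increasing real part (a conjugate pair: the negative imaginary part first).
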